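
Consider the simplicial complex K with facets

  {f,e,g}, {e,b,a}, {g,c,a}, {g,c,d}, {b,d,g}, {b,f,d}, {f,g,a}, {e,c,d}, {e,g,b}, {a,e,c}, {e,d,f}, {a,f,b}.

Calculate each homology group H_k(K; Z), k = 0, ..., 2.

We work with the vertex ordering a < b < c < d < e < f < g. The simplices of K, each written with vertices in increasing order, are:

  0-simplices (7): a, b, c, d, e, f, g
  1-simplices (18): ab, ac, ae, af, ag, bd, be, bf, bg, cd, ce, cg, de, df, dg, ef, eg, fg
  2-simplices (12): abe, abf, ace, acg, afg, bdf, bdg, beg, cde, cdg, def, efg

Hence C_0 ≅ Z^7, C_1 ≅ Z^18, C_2 ≅ Z^12.

Boundary ∂_1: C_1 → C_0 is given by ∂[p,q] = [q] − [p]. For instance
  ∂fg = g − f.
As a 7×18 matrix over Z this has rank 6, with invariant factors (1,1,1,1,1,1).

The boundary map ∂_2: C_2 → C_1 maps a triangle to the signed sum of its edges. For instance
  ∂abe = be − ae + ab,
  ∂bdf = df − bf + bd.
As a 18×12 matrix over Z this has rank 12, with invariant factors (1,1,1,1,1,1,1,1,1,1,1,2).

Reading off H_k = ker ∂_k / im ∂_{k+1}:

  H_0: rank C_0 − rank ∂_1 = 7 − 6 = 1, and the invariant factors of ∂_1 are all 1, so H_0 ≅ Z.
  H_1: rank ker ∂_1 − rank ∂_2 = (18 − 6) − 12 = 0, and ∂_2 has invariant factor 2 > 1, so H_1 ≅ Z/2.
  H_2: rank ker ∂_2 − rank ∂_3 = (12 − 12) − 0 = 0, and there is no ∂_3, so H_2 ≅ 0.

H_0 ≅ Z,  H_1 ≅ Z/2,  H_2 = 0.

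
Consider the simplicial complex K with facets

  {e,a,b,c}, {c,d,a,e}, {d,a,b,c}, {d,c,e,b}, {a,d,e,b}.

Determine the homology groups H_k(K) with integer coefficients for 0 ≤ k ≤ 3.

Fix the vertex order a < b < c < d < e and write every simplex with vertices in increasing order. Then dim K = 3 and the simplices of K are:

  0-simplices (5): a, b, c, d, e
  1-simplices (10): ab, ac, ad, ae, bc, bd, be, cd, ce, de
  2-simplices (10): abc, abd, abe, acd, ace, ade, bcd, bce, bde, cde
  3-simplices (5): abcd, abce, abde, acde, bcde

Hence C_0 ≅ Z^5, C_1 ≅ Z^10, C_2 ≅ Z^10, C_3 ≅ Z^5.

The boundary map ∂_1: C_1 → C_0 is given by ∂[p,q] = [q] − [p].
As a 5×10 matrix over Z this has rank 4, with invariant factors (1,1,1,1).

The boundary map ∂_2: C_2 → C_1 acts by ∂[p,q,r] = [q,r] − [p,r] + [p,q]. For instance
  ∂bcd = cd − bd + bc,
  ∂abd = bd − ad + ab.
This gives a 10×10 integer matrix of rank 6; reducing to Smith normal form yields diagonal entries (1,1,1,1,1,1).

Boundary ∂_3: C_3 → C_2 sends each 3-simplex σ to the alternating sum Σ_i (−1)^i (σ with its i-th vertex removed). For instance
  ∂abce = bce − ace + abe − abc,
  ∂abcd = bcd − acd + abd − abc.
This gives a 10×5 integer matrix of rank 4; reducing to Smith normal form yields diagonal entries (1,1,1,1).

From H_k ≅ ker(∂_k) / im(∂_{k+1}) we obtain:

  H_0: rank C_0 − rank ∂_1 = 5 − 4 = 1, and the invariant factors of ∂_1 are all 1, so H_0 ≅ Z.
  H_1: rank ker ∂_1 − rank ∂_2 = (10 − 4) − 6 = 0, and the invariant factors of ∂_2 are all 1, so H_1 ≅ 0.
  H_2: rank ker ∂_2 − rank ∂_3 = (10 − 6) − 4 = 0, and the invariant factors of ∂_3 are all 1, so H_2 ≅ 0.
  H_3: rank ker ∂_3 − rank ∂_4 = (5 − 4) − 0 = 1, and there is no ∂_4, so H_3 ≅ Z.

As a check, the Euler characteristic is 5 − 10 + 10 − 5 = 0, which agrees with 1 − 0 + 0 − 1 = 0.
(K is a triangulation of the 3-sphere S^3.)

H_0 = Z,  H_1 = 0,  H_2 = 0,  H_3 = Z.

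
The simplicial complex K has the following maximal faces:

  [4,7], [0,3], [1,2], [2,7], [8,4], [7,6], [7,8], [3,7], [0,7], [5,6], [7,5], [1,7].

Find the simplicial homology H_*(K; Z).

Take the total order 0 < 1 < 2 < 3 < 4 < 5 < 6 < 7 < 8 on the vertex set. Then K (dimension 1) consists of the simplices:

  0-simplices (9): [0], [1], [2], [3], [4], [5], [6], [7], [8]
  1-simplices (12): [0,3], [0,7], [1,2], [1,7], [2,7], [3,7], [4,7], [4,8], [5,6], [5,7], [6,7], [7,8]

so the chain groups are C_0 ≅ Z^9, C_1 ≅ Z^12.

The boundary map ∂_1: C_1 → C_0 sends each edge [p,q] (with p < q) to q − p.
The resulting 9×12 matrix has rank 8, and its Smith normal form has invariant factors (1,1,1,1,1,1,1,1).

Computing H_k = (kernel of ∂_k) / (image of ∂_{k+1}):

  H_0: rank C_0 − rank ∂_1 = 9 − 8 = 1, and the invariant factors of ∂_1 are all 1, so H_0 = Z.
  H_1: rank ker ∂_1 − rank ∂_2 = (12 − 8) − 0 = 4, and there is no ∂_2, so H_1 = Z^4.

(K is a triangulation of a wedge of 4 circles.)

H_0 ≅ Z,  H_1 ≅ Z^4.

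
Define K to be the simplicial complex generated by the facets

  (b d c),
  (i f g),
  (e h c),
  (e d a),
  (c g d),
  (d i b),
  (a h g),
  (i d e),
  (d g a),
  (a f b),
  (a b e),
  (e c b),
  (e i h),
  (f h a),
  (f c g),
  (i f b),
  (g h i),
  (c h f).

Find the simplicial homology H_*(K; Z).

Fix the vertex order a < b < c < d < e < f < g < h < i and write every simplex with vertices in increasing order. Then dim K = 2 and the simplices of K are:

  0-simplices (9): a, b, c, d, e, f, g, h, i
  1-simplices (27): ab, ad, ae, af, ag, ah, bc, bd, be, bf, bi, cd, ce, cf, cg, ch, de, dg, di, eh, ei, fg, fh, fi, gh, gi, hi
  2-simplices (18): abe, abf, ade, adg, afh, agh, bcd, bce, bdi, bfi, cdg, ceh, cfg, cfh, dei, ehi, fgi, ghi

so the chain groups are C_0 ≅ Z^9, C_1 ≅ Z^27, C_2 ≅ Z^18.

∂_1: C_1 → C_0 maps an edge to its endpoints' difference, ∂[p,q] = q − p.
As a 9×27 matrix over Z this has rank 8, with invariant factors (1,1,1,1,1,1,1,1).

Boundary ∂_2: C_2 → C_1 maps a triangle to the signed sum of its edges. For instance
  ∂bcd = cd − bd + bc,
  ∂cfh = fh − ch + cf.
The 27×18 boundary matrix has rank 18 and Smith normal form diag(1,1,1,1,1,1,1,1,1,1,1,1,1,1,1,1,1,2).

Reading off H_k = ker ∂_k / im ∂_{k+1}:

  H_0: rank C_0 − rank ∂_1 = 9 − 8 = 1, and the invariant factors of ∂_1 are all 1, so H_0 ≅ Z.
  H_1: rank ker ∂_1 − rank ∂_2 = (27 − 8) − 18 = 1, and ∂_2 has invariant factor 2 > 1, so H_1 ≅ Z ⊕ Z/2Z.
  H_2: rank ker ∂_2 − rank ∂_3 = (18 − 18) − 0 = 0, and there is no ∂_3, so H_2 ≅ 0.

(K is a triangulation of the Klein bottle.)

H_0 ≅ Z,  H_1 ≅ Z ⊕ Z/2Z,  H_2 = 0.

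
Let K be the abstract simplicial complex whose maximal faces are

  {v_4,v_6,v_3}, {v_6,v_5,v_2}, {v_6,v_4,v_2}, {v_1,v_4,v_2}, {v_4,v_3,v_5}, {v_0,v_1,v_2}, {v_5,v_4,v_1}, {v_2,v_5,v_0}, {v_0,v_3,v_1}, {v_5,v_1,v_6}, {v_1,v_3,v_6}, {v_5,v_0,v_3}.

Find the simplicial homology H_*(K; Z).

K has 7 vertices, 18 edges, 12 triangles.
rank ∂_0 = 0, rank ∂_1 = 6 ⇒ b_0 = 7 − 0 − 6 = 1; all invariant factors of ∂_1 are 1 so no torsion. So H_0 ≅ Z.
rank ∂_1 = 6, rank ∂_2 = 12 ⇒ b_1 = 18 − 6 − 12 = 0; ∂_2 has invariant factor(s) [2] giving torsion. So H_1 ≅ Z/2.
rank ∂_2 = 12, rank ∂_3 = 0 ⇒ b_2 = 12 − 12 − 0 = 0. So H_2 ≅ 0.

H_0 = Z,  H_1 = Z/2,  H_2 = 0.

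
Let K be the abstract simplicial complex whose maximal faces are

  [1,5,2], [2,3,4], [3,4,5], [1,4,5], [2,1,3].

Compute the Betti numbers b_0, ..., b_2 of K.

b_0 = 1, b_1 = 1, b_2 = 0.

K has 5 vertices, 10 edges, 5 triangles.
rank ∂_0 = 0, rank ∂_1 = 4 ⇒ b_0 = 5 − 0 − 4 = 1; all invariant factors of ∂_1 are 1 so no torsion. So H_0 ≅ Z.
rank ∂_1 = 4, rank ∂_2 = 5 ⇒ b_1 = 10 − 4 − 5 = 1; all invariant factors of ∂_2 are 1 so no torsion. So H_1 ≅ Z.
rank ∂_2 = 5, rank ∂_3 = 0 ⇒ b_2 = 5 − 5 − 0 = 0. So H_2 ≅ 0.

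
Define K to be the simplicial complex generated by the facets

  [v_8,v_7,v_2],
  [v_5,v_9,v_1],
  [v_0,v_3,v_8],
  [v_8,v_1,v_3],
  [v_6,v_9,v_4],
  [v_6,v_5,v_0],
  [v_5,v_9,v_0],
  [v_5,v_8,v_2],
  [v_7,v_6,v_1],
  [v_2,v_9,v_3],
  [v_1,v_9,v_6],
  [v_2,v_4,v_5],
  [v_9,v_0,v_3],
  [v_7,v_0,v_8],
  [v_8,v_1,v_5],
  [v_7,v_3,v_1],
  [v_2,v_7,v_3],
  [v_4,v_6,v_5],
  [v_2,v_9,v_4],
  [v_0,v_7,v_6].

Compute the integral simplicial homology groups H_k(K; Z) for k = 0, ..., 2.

Take the total order v_0 < v_1 < v_2 < v_3 < v_4 < v_5 < v_6 < v_7 < v_8 < v_9 on the vertex set. Then K (dimension 2) consists of the simplices:

  0-simplices (10): [v_0], [v_1], [v_2], [v_3], [v_4], [v_5], [v_6], [v_7], [v_8], [v_9]
  1-simplices (30): (30 of them)
  2-simplices (20): (20 of them)

giving chain groups C_0 ≅ Z^10, C_1 ≅ Z^30, C_2 ≅ Z^20.

The boundary map ∂_1: C_1 → C_0 maps an edge to its endpoints' difference, ∂[p,q] = q − p. For instance
  ∂[v_1,v_8] = [v_8] − [v_1].
As a 10×30 matrix over Z this has rank 9, with invariant factors (1,1,1,1,1,1,1,1,1).

∂_2: C_2 → C_1 maps a triangle to the signed sum of its edges. For instance
  ∂[v_2,v_4,v_5] = [v_4,v_5] − [v_2,v_5] + [v_2,v_4],
  ∂[v_4,v_6,v_9] = [v_6,v_9] − [v_4,v_9] + [v_4,v_6].
The 30×20 boundary matrix has rank 20 and Smith normal form diag(1,1,1,1,1,1,1,1,1,1,1,1,1,1,1,1,1,1,1,2).

Reading off H_k = ker ∂_k / im ∂_{k+1}:

  H_0: rank C_0 − rank ∂_1 = 10 − 9 = 1, and the invariant factors of ∂_1 are all 1, so H_0 = Z.
  H_1: rank ker ∂_1 − rank ∂_2 = (30 − 9) − 20 = 1, and ∂_2 has invariant factor 2 > 1, so H_1 = Z ⊕ Z/2.
  H_2: rank ker ∂_2 − rank ∂_3 = (20 − 20) − 0 = 0, and there is no ∂_3, so H_2 = 0.

(K is a triangulation of the Klein bottle.)

H_0 = Z,  H_1 = Z ⊕ Z/2,  H_2 = 0.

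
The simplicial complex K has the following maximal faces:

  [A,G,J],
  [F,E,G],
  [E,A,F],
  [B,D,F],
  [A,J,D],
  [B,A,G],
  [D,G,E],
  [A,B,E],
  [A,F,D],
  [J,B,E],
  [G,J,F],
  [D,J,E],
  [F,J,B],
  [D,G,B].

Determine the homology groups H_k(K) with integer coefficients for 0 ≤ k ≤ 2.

Fix the vertex order A < B < D < E < F < G < J and write every simplex with vertices in increasing order. Then dim K = 2 and the simplices of K are:

  0-simplices (7): A, B, D, E, F, G, J
  1-simplices (21): AB, AD, AE, AF, AG, AJ, BD, BE, BF, BG, BJ, DE, DF, DG, DJ, EF, EG, EJ, FG, FJ, GJ
  2-simplices (14): ABE, ABG, ADF, ADJ, AEF, AGJ, BDF, BDG, BEJ, BFJ, DEG, DEJ, EFG, FGJ

Hence C_0 ≅ Z^7, C_1 ≅ Z^21, C_2 ≅ Z^14.

∂_1: C_1 → C_0 sends each edge [p,q] (with p < q) to q − p. For instance
  ∂BG = G − B.
This gives a 7×21 integer matrix of rank 6; reducing to Smith normal form yields diagonal entries (1,1,1,1,1,1).

∂_2: C_2 → C_1 sends each 2-simplex [p,q,r] to [q,r] − [p,r] + [p,q]. For instance
  ∂AGJ = GJ − AJ + AG,
  ∂AEF = EF − AF + AE.
The resulting 21×14 matrix has rank 13, and its Smith normal form has invariant factors (1,1,1,1,1,1,1,1,1,1,1,1,1).

From H_k ≅ ker(∂_k) / im(∂_{k+1}) we obtain:

  H_0: rank C_0 − rank ∂_1 = 7 − 6 = 1, and the invariant factors of ∂_1 are all 1, so H_0 = Z.
  H_1: rank ker ∂_1 − rank ∂_2 = (21 − 6) − 13 = 2, and the invariant factors of ∂_2 are all 1, so H_1 = Z^2.
  H_2: rank ker ∂_2 − rank ∂_3 = (14 − 13) − 0 = 1, and there is no ∂_3, so H_2 = Z.

H_0 = Z,  H_1 = Z^2,  H_2 = Z.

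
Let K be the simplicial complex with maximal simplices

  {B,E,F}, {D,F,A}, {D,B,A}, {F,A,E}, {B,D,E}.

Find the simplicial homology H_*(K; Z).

Order the vertices as A < B < D < E < F. Listing each simplex with vertices in this order, K has dimension 2 with simplices:

  0-simplices (5): A, B, D, E, F
  1-simplices (10): AB, AD, AE, AF, BD, BE, BF, DE, DF, EF
  2-simplices (5): ABD, ADF, AEF, BDE, BEF

Hence C_0 ≅ Z^5, C_1 ≅ Z^10, C_2 ≅ Z^5.

The boundary map ∂_1: C_1 → C_0 sends each edge [p,q] (with p < q) to q − p.
As a 5×10 matrix over Z this has rank 4, with invariant factors (1,1,1,1).

The boundary map ∂_2: C_2 → C_1 sends each 2-simplex [p,q,r] to [q,r] − [p,r] + [p,q]. For instance
  ∂ADF = DF − AF + AD,
  ∂ABD = BD − AD + AB.
The 10×5 boundary matrix has rank 5 and Smith normal form diag(1,1,1,1,1).

Computing H_k = (kernel of ∂_k) / (image of ∂_{k+1}):

  H_0: rank C_0 − rank ∂_1 = 5 − 4 = 1, and the invariant factors of ∂_1 are all 1, so H_0 = Z.
  H_1: rank ker ∂_1 − rank ∂_2 = (10 − 4) − 5 = 1, and the invariant factors of ∂_2 are all 1, so H_1 = Z.
  H_2: rank ker ∂_2 − rank ∂_3 = (5 − 5) − 0 = 0, and there is no ∂_3, so H_2 = 0.

(K is a triangulation of the Möbius band.)

H_0 ≅ Z,  H_1 ≅ Z,  H_2 = 0.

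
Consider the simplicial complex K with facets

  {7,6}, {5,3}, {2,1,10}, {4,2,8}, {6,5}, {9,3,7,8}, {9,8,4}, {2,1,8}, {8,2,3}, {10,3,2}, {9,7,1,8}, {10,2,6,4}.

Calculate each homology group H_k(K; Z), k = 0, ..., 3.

We work with the vertex ordering 1 < 2 < 3 < 4 < 5 < 6 < 7 < 8 < 9 < 10. The simplices of K, each written with vertices in increasing order, are:

  0-simplices (10): [1], [2], [3], [4], [5], [6], [7], [8], [9], [10]
  1-simplices (25): (25 of them)
  2-simplices (17): [1,2,8], [1,2,10], [1,7,8], [1,7,9], [1,8,9], [2,3,8], [2,3,10], [2,4,6], [2,4,8], [2,4,10], [2,6,10], [3,7,8], [3,7,9], [3,8,9], [4,6,10], [4,8,9], [7,8,9]
  3-simplices (3): [1,7,8,9], [2,4,6,10], [3,7,8,9]

so the chain groups are C_0 ≅ Z^10, C_1 ≅ Z^25, C_2 ≅ Z^17, C_3 ≅ Z^3.

The boundary map ∂_1: C_1 → C_0 sends each edge [p,q] (with p < q) to q − p. For instance
  ∂[1,2] = [2] − [1].
The resulting 10×25 matrix has rank 9, and its Smith normal form has invariant factors (1,1,1,1,1,1,1,1,1).

∂_2: C_2 → C_1 sends each 2-simplex [p,q,r] to [q,r] − [p,r] + [p,q]. For instance
  ∂[1,8,9] = [8,9] − [1,9] + [1,8],
  ∂[2,3,8] = [3,8] − [2,8] + [2,3].
The resulting 25×17 matrix has rank 14, and its Smith normal form has invariant factors (1,1,1,1,1,1,1,1,1,1,1,1,1,1).

∂_3: C_3 → C_2 sends each 3-simplex σ to the alternating sum Σ_i (−1)^i (σ with its i-th vertex removed). For instance
  ∂[1,7,8,9] = [7,8,9] − [1,8,9] + [1,7,9] − [1,7,8],
  ∂[2,4,6,10] = [4,6,10] − [2,6,10] + [2,4,10] − [2,4,6].
The resulting 17×3 matrix has rank 3, and its Smith normal form has invariant factors (1,1,1).

From H_k ≅ ker(∂_k) / im(∂_{k+1}) we obtain:

  H_0: rank C_0 − rank ∂_1 = 10 − 9 = 1, and the invariant factors of ∂_1 are all 1, so H_0 ≅ Z.
  H_1: rank ker ∂_1 − rank ∂_2 = (25 − 9) − 14 = 2, and the invariant factors of ∂_2 are all 1, so H_1 ≅ Z^2.
  H_2: rank ker ∂_2 − rank ∂_3 = (17 − 14) − 3 = 0, and the invariant factors of ∂_3 are all 1, so H_2 ≅ 0.
  H_3: rank ker ∂_3 − rank ∂_4 = (3 − 3) − 0 = 0, and there is no ∂_4, so H_3 ≅ 0.

As a check, the Euler characteristic is 10 − 25 + 17 − 3 = -1, which agrees with 1 − 2 + 0 − 0 = -1.

H_0 ≅ Z,  H_1 ≅ Z^2,  H_2 = 0,  H_3 = 0.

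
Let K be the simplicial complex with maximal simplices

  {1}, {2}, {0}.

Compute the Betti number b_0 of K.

Take the total order 0 < 1 < 2 on the vertex set. Then K (dimension 0) consists of the simplices:

  0-simplices (3): [0], [1], [2]

Hence C_0 ≅ Z^3.

Now H_k = ker ∂_k / im ∂_{k+1}, so:

  H_0: rank C_0 − rank ∂_1 = 3 − 0 = 3, and there is no ∂_1, so H_0 ≅ Z^3.

Hence the Betti numbers are b_0 = 3.

b_0 = 3.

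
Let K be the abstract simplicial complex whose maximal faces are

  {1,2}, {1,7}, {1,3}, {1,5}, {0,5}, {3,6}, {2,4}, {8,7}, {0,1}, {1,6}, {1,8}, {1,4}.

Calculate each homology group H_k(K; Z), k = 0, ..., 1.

H_0 ≅ Z,  H_1 ≅ Z^4.

Take the total order 0 < 1 < 2 < 3 < 4 < 5 < 6 < 7 < 8 on the vertex set. Then K (dimension 1) consists of the simplices:

  0-simplices (9): [0], [1], [2], [3], [4], [5], [6], [7], [8]
  1-simplices (12): [0,1], [0,5], [1,2], [1,3], [1,4], [1,5], [1,6], [1,7], [1,8], [2,4], [3,6], [7,8]

giving chain groups C_0 ≅ Z^9, C_1 ≅ Z^12.

Boundary ∂_1: C_1 → C_0 is given by ∂[p,q] = [q] − [p].
The resulting 9×12 matrix has rank 8, and its Smith normal form has invariant factors (1,1,1,1,1,1,1,1).

Reading off H_k = ker ∂_k / im ∂_{k+1}:

  H_0: rank C_0 − rank ∂_1 = 9 − 8 = 1, and the invariant factors of ∂_1 are all 1, so H_0 = Z.
  H_1: rank ker ∂_1 − rank ∂_2 = (12 − 8) − 0 = 4, and there is no ∂_2, so H_1 = Z^4.

As a check, the Euler characteristic is 9 − 12 = -3, which agrees with 1 − 4 = -3.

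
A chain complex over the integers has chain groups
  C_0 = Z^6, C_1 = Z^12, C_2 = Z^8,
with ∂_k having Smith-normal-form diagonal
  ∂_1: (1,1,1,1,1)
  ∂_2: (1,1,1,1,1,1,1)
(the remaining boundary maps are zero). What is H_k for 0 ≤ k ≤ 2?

H_0: b_0 = 6 − 0 − 5 = 1; torsion from ∂_1 factors > 1: none. So H_0 = Z.
H_1: b_1 = 12 − 5 − 7 = 0; torsion from ∂_2 factors > 1: none. So H_1 = 0.
H_2: b_2 = 8 − 7 − 0 = 1; torsion from ∂_3 factors > 1: none. So H_2 = Z.

H_0 = Z,  H_1 = 0,  H_2 = Z.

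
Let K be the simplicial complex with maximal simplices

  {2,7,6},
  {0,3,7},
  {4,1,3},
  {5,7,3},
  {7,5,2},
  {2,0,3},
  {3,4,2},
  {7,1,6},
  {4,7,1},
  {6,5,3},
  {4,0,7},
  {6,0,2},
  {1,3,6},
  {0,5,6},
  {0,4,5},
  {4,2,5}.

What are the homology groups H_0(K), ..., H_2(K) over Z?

Fix the vertex order 0 < 1 < 2 < 3 < 4 < 5 < 6 < 7 and write every simplex with vertices in increasing order. Then dim K = 2 and the simplices of K are:

  0-simplices (8): [0], [1], [2], [3], [4], [5], [6], [7]
  1-simplices (24): (24 of them)
  2-simplices (16): [0,2,3], [0,2,6], [0,3,7], [0,4,5], [0,4,7], [0,5,6], [1,3,4], [1,3,6], [1,4,7], [1,6,7], [2,3,4], [2,4,5], [2,5,7], [2,6,7], [3,5,6], [3,5,7]

Hence C_0 ≅ Z^8, C_1 ≅ Z^24, C_2 ≅ Z^16.

∂_1: C_1 → C_0 sends each edge [p,q] (with p < q) to q − p. For instance
  ∂[0,7] = [7] − [0].
The 8×24 boundary matrix has rank 7 and Smith normal form diag(1,1,1,1,1,1,1).

∂_2: C_2 → C_1 acts by ∂[p,q,r] = [q,r] − [p,r] + [p,q]. For instance
  ∂[2,4,5] = [4,5] − [2,5] + [2,4],
  ∂[0,3,7] = [3,7] − [0,7] + [0,3].
This gives a 24×16 integer matrix of rank 15; reducing to Smith normal form yields diagonal entries (1,1,1,1,1,1,1,1,1,1,1,1,1,1,1).

From H_k ≅ ker(∂_k) / im(∂_{k+1}) we obtain:

  H_0: rank C_0 − rank ∂_1 = 8 − 7 = 1, and the invariant factors of ∂_1 are all 1, so H_0 ≅ Z.
  H_1: rank ker ∂_1 − rank ∂_2 = (24 − 7) − 15 = 2, and the invariant factors of ∂_2 are all 1, so H_1 ≅ Z^2.
  H_2: rank ker ∂_2 − rank ∂_3 = (16 − 15) − 0 = 1, and there is no ∂_3, so H_2 ≅ Z.

As a check, the Euler characteristic is 8 − 24 + 16 = 0, which agrees with 1 − 2 + 1 = 0.

H_0 = Z,  H_1 = Z^2,  H_2 = Z.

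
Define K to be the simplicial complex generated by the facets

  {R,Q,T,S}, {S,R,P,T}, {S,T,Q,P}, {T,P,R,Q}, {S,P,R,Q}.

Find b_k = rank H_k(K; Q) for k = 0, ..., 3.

K has 5 vertices, 10 edges, 10 triangles, 5 3-simplices.
rank ∂_0 = 0, rank ∂_1 = 4 ⇒ b_0 = 5 − 0 − 4 = 1; all invariant factors of ∂_1 are 1 so no torsion. So H_0 ≅ Z.
rank ∂_1 = 4, rank ∂_2 = 6 ⇒ b_1 = 10 − 4 − 6 = 0; all invariant factors of ∂_2 are 1 so no torsion. So H_1 ≅ 0.
rank ∂_2 = 6, rank ∂_3 = 4 ⇒ b_2 = 10 − 6 − 4 = 0; all invariant factors of ∂_3 are 1 so no torsion. So H_2 ≅ 0.
rank ∂_3 = 4, rank ∂_4 = 0 ⇒ b_3 = 5 − 4 − 0 = 1. So H_3 ≅ Z.

b_0 = 1, b_1 = 0, b_2 = 0, b_3 = 1.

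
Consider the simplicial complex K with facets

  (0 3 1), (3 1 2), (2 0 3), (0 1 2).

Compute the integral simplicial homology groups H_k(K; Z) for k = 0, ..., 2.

Order the vertices as 0 < 1 < 2 < 3. Listing each simplex with vertices in this order, K has dimension 2 with simplices:

  0-simplices (4): [0], [1], [2], [3]
  1-simplices (6): [0,1], [0,2], [0,3], [1,2], [1,3], [2,3]
  2-simplices (4): [0,1,2], [0,1,3], [0,2,3], [1,2,3]

so the chain groups are C_0 ≅ Z^4, C_1 ≅ Z^6, C_2 ≅ Z^4.

The boundary map ∂_1: C_1 → C_0 is given by ∂[p,q] = [q] − [p]. For instance
  ∂[1,3] = [3] − [1].
The 4×6 boundary matrix has rank 3 and Smith normal form diag(1,1,1).

The boundary map ∂_2: C_2 → C_1 sends each 2-simplex [p,q,r] to [q,r] − [p,r] + [p,q]. For instance
  ∂[0,2,3] = [2,3] − [0,3] + [0,2],
  ∂[0,1,3] = [1,3] − [0,3] + [0,1].
The resulting 6×4 matrix has rank 3, and its Smith normal form has invariant factors (1,1,1).

From H_k ≅ ker(∂_k) / im(∂_{k+1}) we obtain:

  H_0: rank C_0 − rank ∂_1 = 4 − 3 = 1, and the invariant factors of ∂_1 are all 1, so H_0 = Z.
  H_1: rank ker ∂_1 − rank ∂_2 = (6 − 3) − 3 = 0, and the invariant factors of ∂_2 are all 1, so H_1 = 0.
  H_2: rank ker ∂_2 − rank ∂_3 = (4 − 3) − 0 = 1, and there is no ∂_3, so H_2 = Z.

H_0 ≅ Z,  H_1 = 0,  H_2 ≅ Z.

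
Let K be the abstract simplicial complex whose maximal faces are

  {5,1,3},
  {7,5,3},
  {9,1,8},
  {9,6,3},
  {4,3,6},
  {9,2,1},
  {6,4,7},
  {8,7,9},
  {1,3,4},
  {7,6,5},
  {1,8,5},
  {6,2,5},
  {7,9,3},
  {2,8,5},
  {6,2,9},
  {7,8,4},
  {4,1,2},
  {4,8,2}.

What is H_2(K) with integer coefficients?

Take the total order 1 < 2 < 3 < 4 < 5 < 6 < 7 < 8 < 9 on the vertex set. Then K (dimension 2) consists of the simplices:

  0-simplices (9): [1], [2], [3], [4], [5], [6], [7], [8], [9]
  1-simplices (27): (27 of them)
  2-simplices (18): [1,2,4], [1,2,9], [1,3,4], [1,3,5], [1,5,8], [1,8,9], [2,4,8], [2,5,6], [2,5,8], [2,6,9], [3,4,6], [3,5,7], [3,6,9], [3,7,9], [4,6,7], [4,7,8], [5,6,7], [7,8,9]

Hence C_0 ≅ Z^9, C_1 ≅ Z^27, C_2 ≅ Z^18.

∂_1: C_1 → C_0 is given by ∂[p,q] = [q] − [p]. For instance
  ∂[2,5] = [5] − [2].
This gives a 9×27 integer matrix of rank 8; reducing to Smith normal form yields diagonal entries (1,1,1,1,1,1,1,1).

Boundary ∂_2: C_2 → C_1 acts by ∂[p,q,r] = [q,r] − [p,r] + [p,q]. For instance
  ∂[4,7,8] = [7,8] − [4,8] + [4,7],
  ∂[2,6,9] = [6,9] − [2,9] + [2,6].
The 27×18 boundary matrix has rank 18 and Smith normal form diag(1,1,1,1,1,1,1,1,1,1,1,1,1,1,1,1,1,2).

Reading off H_k = ker ∂_k / im ∂_{k+1}:

  H_2: rank ker ∂_2 − rank ∂_3 = (18 − 18) − 0 = 0, and there is no ∂_3, so H_2 ≅ 0.

H_2 = 0.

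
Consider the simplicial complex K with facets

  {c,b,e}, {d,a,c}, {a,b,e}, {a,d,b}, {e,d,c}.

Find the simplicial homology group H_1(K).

Fix the vertex order a < b < c < d < e and write every simplex with vertices in increasing order. Then dim K = 2 and the simplices of K are:

  0-simplices (5): a, b, c, d, e
  1-simplices (10): ab, ac, ad, ae, bc, bd, be, cd, ce, de
  2-simplices (5): abd, abe, acd, bce, cde

giving chain groups C_0 ≅ Z^5, C_1 ≅ Z^10, C_2 ≅ Z^5.

∂_1: C_1 → C_0 maps an edge to its endpoints' difference, ∂[p,q] = q − p.
The 5×10 boundary matrix has rank 4 and Smith normal form diag(1,1,1,1).

The boundary map ∂_2: C_2 → C_1 maps a triangle to the signed sum of its edges. For instance
  ∂abd = bd − ad + ab,
  ∂cde = de − ce + cd.
This gives a 10×5 integer matrix of rank 5; reducing to Smith normal form yields diagonal entries (1,1,1,1,1).

From H_k ≅ ker(∂_k) / im(∂_{k+1}) we obtain:

  H_1: rank ker ∂_1 − rank ∂_2 = (10 − 4) − 5 = 1, and the invariant factors of ∂_2 are all 1, so H_1 = Z.

H_1 ≅ Z.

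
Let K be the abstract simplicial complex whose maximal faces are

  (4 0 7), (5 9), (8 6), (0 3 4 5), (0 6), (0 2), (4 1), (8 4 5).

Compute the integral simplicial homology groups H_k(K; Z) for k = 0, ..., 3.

H_0 = Z,  H_1 = Z,  H_2 = 0,  H_3 = 0.

Order the vertices as 0 < 1 < 2 < 3 < 4 < 5 < 6 < 7 < 8 < 9. Listing each simplex with vertices in this order, K has dimension 3 with simplices:

  0-simplices (10): [0], [1], [2], [3], [4], [5], [6], [7], [8], [9]
  1-simplices (15): [0,2], [0,3], [0,4], [0,5], [0,6], [0,7], [1,4], [3,4], [3,5], [4,5], [4,7], [4,8], [5,8], [5,9], [6,8]
  2-simplices (6): [0,3,4], [0,3,5], [0,4,5], [0,4,7], [3,4,5], [4,5,8]
  3-simplices (1): [0,3,4,5]

Hence C_0 ≅ Z^10, C_1 ≅ Z^15, C_2 ≅ Z^6, C_3 ≅ Z^1.

The boundary map ∂_1: C_1 → C_0 is given by ∂[p,q] = [q] − [p]. For instance
  ∂[4,8] = [8] − [4].
This gives a 10×15 integer matrix of rank 9; reducing to Smith normal form yields diagonal entries (1,1,1,1,1,1,1,1,1).

∂_2: C_2 → C_1 sends each 2-simplex [p,q,r] to [q,r] − [p,r] + [p,q]. For instance
  ∂[0,3,5] = [3,5] − [0,5] + [0,3],
  ∂[0,4,7] = [4,7] − [0,7] + [0,4].
This gives a 15×6 integer matrix of rank 5; reducing to Smith normal form yields diagonal entries (1,1,1,1,1).

Boundary ∂_3: C_3 → C_2 sends each 3-simplex σ to the alternating sum Σ_i (−1)^i (σ with its i-th vertex removed). For instance
  ∂[0,3,4,5] = [3,4,5] − [0,4,5] + [0,3,5] − [0,3,4].
The resulting 6×1 matrix has rank 1, and its Smith normal form has invariant factors (1).

From H_k ≅ ker(∂_k) / im(∂_{k+1}) we obtain:

  H_0: rank C_0 − rank ∂_1 = 10 − 9 = 1, and the invariant factors of ∂_1 are all 1, so H_0 = Z.
  H_1: rank ker ∂_1 − rank ∂_2 = (15 − 9) − 5 = 1, and the invariant factors of ∂_2 are all 1, so H_1 = Z.
  H_2: rank ker ∂_2 − rank ∂_3 = (6 − 5) − 1 = 0, and the invariant factors of ∂_3 are all 1, so H_2 = 0.
  H_3: rank ker ∂_3 − rank ∂_4 = (1 − 1) − 0 = 0, and there is no ∂_4, so H_3 = 0.

As a check, the Euler characteristic is 10 − 15 + 6 − 1 = 0, which agrees with 1 − 1 + 0 − 0 = 0.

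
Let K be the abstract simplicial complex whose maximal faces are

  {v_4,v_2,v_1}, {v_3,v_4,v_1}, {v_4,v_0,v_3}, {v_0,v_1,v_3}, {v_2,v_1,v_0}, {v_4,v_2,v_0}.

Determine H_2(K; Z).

H_2 = Z.

Fix the vertex order v_0 < v_1 < v_2 < v_3 < v_4 and write every simplex with vertices in increasing order. Then dim K = 2 and the simplices of K are:

  0-simplices (5): [v_0], [v_1], [v_2], [v_3], [v_4]
  1-simplices (9): [v_0,v_1], [v_0,v_2], [v_0,v_3], [v_0,v_4], [v_1,v_2], [v_1,v_3], [v_1,v_4], [v_2,v_4], [v_3,v_4]
  2-simplices (6): [v_0,v_1,v_2], [v_0,v_1,v_3], [v_0,v_2,v_4], [v_0,v_3,v_4], [v_1,v_2,v_4], [v_1,v_3,v_4]

Hence C_0 ≅ Z^5, C_1 ≅ Z^9, C_2 ≅ Z^6.

The boundary map ∂_1: C_1 → C_0 maps an edge to its endpoints' difference, ∂[p,q] = q − p. For instance
  ∂[v_0,v_3] = [v_3] − [v_0].
This gives a 5×9 integer matrix of rank 4; reducing to Smith normal form yields diagonal entries (1,1,1,1).

The boundary map ∂_2: C_2 → C_1 acts by ∂[p,q,r] = [q,r] − [p,r] + [p,q]. For instance
  ∂[v_1,v_3,v_4] = [v_3,v_4] − [v_1,v_4] + [v_1,v_3],
  ∂[v_0,v_1,v_3] = [v_1,v_3] − [v_0,v_3] + [v_0,v_1].
The resulting 9×6 matrix has rank 5, and its Smith normal form has invariant factors (1,1,1,1,1).

From H_k ≅ ker(∂_k) / im(∂_{k+1}) we obtain:

  H_2: rank ker ∂_2 − rank ∂_3 = (6 − 5) − 0 = 1, and there is no ∂_3, so H_2 ≅ Z.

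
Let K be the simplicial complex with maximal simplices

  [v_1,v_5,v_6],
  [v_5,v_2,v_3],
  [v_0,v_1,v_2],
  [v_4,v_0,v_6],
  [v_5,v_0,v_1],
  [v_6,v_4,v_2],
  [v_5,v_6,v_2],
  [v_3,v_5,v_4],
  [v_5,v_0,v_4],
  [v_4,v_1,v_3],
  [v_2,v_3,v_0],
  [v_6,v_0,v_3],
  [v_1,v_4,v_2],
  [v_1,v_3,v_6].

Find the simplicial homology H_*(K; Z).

H_0 = Z,  H_1 = Z^2,  H_2 = Z.

We work with the vertex ordering v_0 < v_1 < v_2 < v_3 < v_4 < v_5 < v_6. The simplices of K, each written with vertices in increasing order, are:

  0-simplices (7): [v_0], [v_1], [v_2], [v_3], [v_4], [v_5], [v_6]
  1-simplices (21): (21 of them)
  2-simplices (14): (14 of them)

so the chain groups are C_0 ≅ Z^7, C_1 ≅ Z^21, C_2 ≅ Z^14.

Boundary ∂_1: C_1 → C_0 sends each edge [p,q] (with p < q) to q − p. For instance
  ∂[v_5,v_6] = [v_6] − [v_5].
The resulting 7×21 matrix has rank 6, and its Smith normal form has invariant factors (1,1,1,1,1,1).

The boundary map ∂_2: C_2 → C_1 acts by ∂[p,q,r] = [q,r] − [p,r] + [p,q]. For instance
  ∂[v_1,v_2,v_4] = [v_2,v_4] − [v_1,v_4] + [v_1,v_2],
  ∂[v_1,v_3,v_4] = [v_3,v_4] − [v_1,v_4] + [v_1,v_3].
As a 21×14 matrix over Z this has rank 13, with invariant factors (1,1,1,1,1,1,1,1,1,1,1,1,1).

Reading off H_k = ker ∂_k / im ∂_{k+1}:

  H_0: rank C_0 − rank ∂_1 = 7 − 6 = 1, and the invariant factors of ∂_1 are all 1, so H_0 = Z.
  H_1: rank ker ∂_1 − rank ∂_2 = (21 − 6) − 13 = 2, and the invariant factors of ∂_2 are all 1, so H_1 = Z^2.
  H_2: rank ker ∂_2 − rank ∂_3 = (14 − 13) − 0 = 1, and there is no ∂_3, so H_2 = Z.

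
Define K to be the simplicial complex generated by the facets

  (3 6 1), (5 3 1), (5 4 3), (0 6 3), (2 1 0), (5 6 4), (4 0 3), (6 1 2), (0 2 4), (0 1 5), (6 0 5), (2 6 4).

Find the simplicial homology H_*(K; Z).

Order the vertices as 0 < 1 < 2 < 3 < 4 < 5 < 6. Listing each simplex with vertices in this order, K has dimension 2 with simplices:

  0-simplices (7): [0], [1], [2], [3], [4], [5], [6]
  1-simplices (18): [0,1], [0,2], [0,3], [0,4], [0,5], [0,6], [1,2], [1,3], [1,5], [1,6], [2,4], [2,6], [3,4], [3,5], [3,6], [4,5], [4,6], [5,6]
  2-simplices (12): [0,1,2], [0,1,5], [0,2,4], [0,3,4], [0,3,6], [0,5,6], [1,2,6], [1,3,5], [1,3,6], [2,4,6], [3,4,5], [4,5,6]

so the chain groups are C_0 ≅ Z^7, C_1 ≅ Z^18, C_2 ≅ Z^12.

∂_1: C_1 → C_0 maps an edge to its endpoints' difference, ∂[p,q] = q − p. For instance
  ∂[0,1] = [1] − [0].
As a 7×18 matrix over Z this has rank 6, with invariant factors (1,1,1,1,1,1).

The boundary map ∂_2: C_2 → C_1 maps a triangle to the signed sum of its edges. For instance
  ∂[0,1,2] = [1,2] − [0,2] + [0,1],
  ∂[4,5,6] = [5,6] − [4,6] + [4,5].
This gives a 18×12 integer matrix of rank 12; reducing to Smith normal form yields diagonal entries (1,1,1,1,1,1,1,1,1,1,1,2).

Now H_k = ker ∂_k / im ∂_{k+1}, so:

  H_0: rank C_0 − rank ∂_1 = 7 − 6 = 1, and the invariant factors of ∂_1 are all 1, so H_0 = Z.
  H_1: rank ker ∂_1 − rank ∂_2 = (18 − 6) − 12 = 0, and ∂_2 has invariant factor 2 > 1, so H_1 = Z/2.
  H_2: rank ker ∂_2 − rank ∂_3 = (12 − 12) − 0 = 0, and there is no ∂_3, so H_2 = 0.

H_0 ≅ Z,  H_1 ≅ Z/2,  H_2 = 0.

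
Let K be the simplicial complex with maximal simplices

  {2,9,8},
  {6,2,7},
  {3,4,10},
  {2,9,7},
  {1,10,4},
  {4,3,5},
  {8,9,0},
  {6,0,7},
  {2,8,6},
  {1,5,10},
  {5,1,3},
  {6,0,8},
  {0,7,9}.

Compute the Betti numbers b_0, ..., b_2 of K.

Take the total order 0 < 1 < 2 < 3 < 4 < 5 < 6 < 7 < 8 < 9 < 10 on the vertex set. Then K (dimension 2) consists of the simplices:

  0-simplices (11): [0], [1], [2], [3], [4], [5], [6], [7], [8], [9], [10]
  1-simplices (22): [0,6], [0,7], [0,8], [0,9], [1,3], [1,4], [1,5], [1,10], [2,6], [2,7], [2,8], [2,9], [3,4], [3,5], [3,10], [4,5], [4,10], [5,10], [6,7], [6,8], [7,9], [8,9]
  2-simplices (13): [0,6,7], [0,6,8], [0,7,9], [0,8,9], [1,3,5], [1,4,10], [1,5,10], [2,6,7], [2,6,8], [2,7,9], [2,8,9], [3,4,5], [3,4,10]

Hence C_0 ≅ Z^11, C_1 ≅ Z^22, C_2 ≅ Z^13.

Boundary ∂_1: C_1 → C_0 maps an edge to its endpoints' difference, ∂[p,q] = q − p.
The resulting 11×22 matrix has rank 9, and its Smith normal form has invariant factors (1,1,1,1,1,1,1,1,1).

Boundary ∂_2: C_2 → C_1 maps a triangle to the signed sum of its edges. For instance
  ∂[1,4,10] = [4,10] − [1,10] + [1,4],
  ∂[2,8,9] = [8,9] − [2,9] + [2,8].
This gives a 22×13 integer matrix of rank 12; reducing to Smith normal form yields diagonal entries (1,1,1,1,1,1,1,1,1,1,1,1).

From H_k ≅ ker(∂_k) / im(∂_{k+1}) we obtain:

  H_0: rank C_0 − rank ∂_1 = 11 − 9 = 2, and the invariant factors of ∂_1 are all 1, so H_0 ≅ Z^2.
  H_1: rank ker ∂_1 − rank ∂_2 = (22 − 9) − 12 = 1, and the invariant factors of ∂_2 are all 1, so H_1 ≅ Z.
  H_2: rank ker ∂_2 − rank ∂_3 = (13 − 12) − 0 = 1, and there is no ∂_3, so H_2 ≅ Z.

Hence the Betti numbers are b_0 = 2, b_1 = 1, b_2 = 1.

b_0 = 2, b_1 = 1, b_2 = 1.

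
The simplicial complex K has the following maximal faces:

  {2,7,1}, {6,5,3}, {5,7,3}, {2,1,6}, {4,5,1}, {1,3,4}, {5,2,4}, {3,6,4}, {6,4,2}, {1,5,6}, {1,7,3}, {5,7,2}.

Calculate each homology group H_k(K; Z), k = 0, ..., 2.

H_0 ≅ Z,  H_1 ≅ Z/2,  H_2 = 0.

Take the total order 1 < 2 < 3 < 4 < 5 < 6 < 7 on the vertex set. Then K (dimension 2) consists of the simplices:

  0-simplices (7): [1], [2], [3], [4], [5], [6], [7]
  1-simplices (18): [1,2], [1,3], [1,4], [1,5], [1,6], [1,7], [2,4], [2,5], [2,6], [2,7], [3,4], [3,5], [3,6], [3,7], [4,5], [4,6], [5,6], [5,7]
  2-simplices (12): [1,2,6], [1,2,7], [1,3,4], [1,3,7], [1,4,5], [1,5,6], [2,4,5], [2,4,6], [2,5,7], [3,4,6], [3,5,6], [3,5,7]

so the chain groups are C_0 ≅ Z^7, C_1 ≅ Z^18, C_2 ≅ Z^12.

∂_1: C_1 → C_0 maps an edge to its endpoints' difference, ∂[p,q] = q − p.
As a 7×18 matrix over Z this has rank 6, with invariant factors (1,1,1,1,1,1).

∂_2: C_2 → C_1 maps a triangle to the signed sum of its edges. For instance
  ∂[3,5,7] = [5,7] − [3,7] + [3,5],
  ∂[1,3,7] = [3,7] − [1,7] + [1,3].
The resulting 18×12 matrix has rank 12, and its Smith normal form has invariant factors (1,1,1,1,1,1,1,1,1,1,1,2).

Computing H_k = (kernel of ∂_k) / (image of ∂_{k+1}):

  H_0: rank C_0 − rank ∂_1 = 7 − 6 = 1, and the invariant factors of ∂_1 are all 1, so H_0 = Z.
  H_1: rank ker ∂_1 − rank ∂_2 = (18 − 6) − 12 = 0, and ∂_2 has invariant factor 2 > 1, so H_1 = Z/2.
  H_2: rank ker ∂_2 − rank ∂_3 = (12 − 12) − 0 = 0, and there is no ∂_3, so H_2 = 0.

(K is a triangulation of the real projective plane RP^2.)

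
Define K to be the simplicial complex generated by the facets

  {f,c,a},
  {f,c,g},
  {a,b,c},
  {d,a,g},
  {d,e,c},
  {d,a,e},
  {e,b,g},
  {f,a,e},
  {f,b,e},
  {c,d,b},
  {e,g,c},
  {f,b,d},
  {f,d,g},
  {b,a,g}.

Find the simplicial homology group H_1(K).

H_1 = Z^2.

We work with the vertex ordering a < b < c < d < e < f < g. The simplices of K, each written with vertices in increasing order, are:

  0-simplices (7): a, b, c, d, e, f, g
  1-simplices (21): ab, ac, ad, ae, af, ag, bc, bd, be, bf, bg, cd, ce, cf, cg, de, df, dg, ef, eg, fg
  2-simplices (14): abc, abg, acf, ade, adg, aef, bcd, bdf, bef, beg, cde, ceg, cfg, dfg

so the chain groups are C_0 ≅ Z^7, C_1 ≅ Z^21, C_2 ≅ Z^14.

Boundary ∂_1: C_1 → C_0 maps an edge to its endpoints' difference, ∂[p,q] = q − p. For instance
  ∂cf = f − c.
The 7×21 boundary matrix has rank 6 and Smith normal form diag(1,1,1,1,1,1).

Boundary ∂_2: C_2 → C_1 maps a triangle to the signed sum of its edges. For instance
  ∂abc = bc − ac + ab,
  ∂ade = de − ae + ad.
As a 21×14 matrix over Z this has rank 13, with invariant factors (1,1,1,1,1,1,1,1,1,1,1,1,1).

Computing H_k = (kernel of ∂_k) / (image of ∂_{k+1}):

  H_1: rank ker ∂_1 − rank ∂_2 = (21 − 6) − 13 = 2, and the invariant factors of ∂_2 are all 1, so H_1 = Z^2.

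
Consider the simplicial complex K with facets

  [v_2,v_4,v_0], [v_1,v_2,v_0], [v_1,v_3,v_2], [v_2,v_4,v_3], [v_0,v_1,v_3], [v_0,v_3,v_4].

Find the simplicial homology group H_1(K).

H_1 ≅ 0.

K has 5 vertices, 9 edges, 6 triangles.
rank ∂_1 = 4, rank ∂_2 = 5 ⇒ b_1 = 9 − 4 − 5 = 0; all invariant factors of ∂_2 are 1 so no torsion. So H_1 = 0.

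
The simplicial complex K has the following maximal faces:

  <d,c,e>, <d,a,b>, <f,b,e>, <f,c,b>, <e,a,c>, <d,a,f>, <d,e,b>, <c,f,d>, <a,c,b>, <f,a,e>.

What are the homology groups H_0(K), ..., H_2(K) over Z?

K has 6 vertices, 15 edges, 10 triangles.
rank ∂_0 = 0, rank ∂_1 = 5 ⇒ b_0 = 6 − 0 − 5 = 1; all invariant factors of ∂_1 are 1 so no torsion. So H_0 ≅ Z.
rank ∂_1 = 5, rank ∂_2 = 10 ⇒ b_1 = 15 − 5 − 10 = 0; ∂_2 has invariant factor(s) [2] giving torsion. So H_1 ≅ Z/2.
rank ∂_2 = 10, rank ∂_3 = 0 ⇒ b_2 = 10 − 10 − 0 = 0. So H_2 ≅ 0.

H_0 ≅ Z,  H_1 ≅ Z/2,  H_2 = 0.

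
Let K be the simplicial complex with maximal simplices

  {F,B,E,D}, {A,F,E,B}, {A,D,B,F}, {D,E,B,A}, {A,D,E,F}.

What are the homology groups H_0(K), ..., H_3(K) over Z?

H_0 = Z,  H_1 = 0,  H_2 = 0,  H_3 = Z.

We work with the vertex ordering A < B < D < E < F. The simplices of K, each written with vertices in increasing order, are:

  0-simplices (5): A, B, D, E, F
  1-simplices (10): AB, AD, AE, AF, BD, BE, BF, DE, DF, EF
  2-simplices (10): ABD, ABE, ABF, ADE, ADF, AEF, BDE, BDF, BEF, DEF
  3-simplices (5): ABDE, ABDF, ABEF, ADEF, BDEF

Hence C_0 ≅ Z^5, C_1 ≅ Z^10, C_2 ≅ Z^10, C_3 ≅ Z^5.

The boundary map ∂_1: C_1 → C_0 sends each edge [p,q] (with p < q) to q − p. For instance
  ∂EF = F − E.
As a 5×10 matrix over Z this has rank 4, with invariant factors (1,1,1,1).

The boundary map ∂_2: C_2 → C_1 acts by ∂[p,q,r] = [q,r] − [p,r] + [p,q]. For instance
  ∂DEF = EF − DF + DE,
  ∂ABE = BE − AE + AB.
The resulting 10×10 matrix has rank 6, and its Smith normal form has invariant factors (1,1,1,1,1,1).

∂_3: C_3 → C_2 sends each 3-simplex σ to the alternating sum Σ_i (−1)^i (σ with its i-th vertex removed). For instance
  ∂ADEF = DEF − AEF + ADF − ADE,
  ∂BDEF = DEF − BEF + BDF − BDE.
As a 10×5 matrix over Z this has rank 4, with invariant factors (1,1,1,1).

Computing H_k = (kernel of ∂_k) / (image of ∂_{k+1}):

  H_0: rank C_0 − rank ∂_1 = 5 − 4 = 1, and the invariant factors of ∂_1 are all 1, so H_0 ≅ Z.
  H_1: rank ker ∂_1 − rank ∂_2 = (10 − 4) − 6 = 0, and the invariant factors of ∂_2 are all 1, so H_1 ≅ 0.
  H_2: rank ker ∂_2 − rank ∂_3 = (10 − 6) − 4 = 0, and the invariant factors of ∂_3 are all 1, so H_2 ≅ 0.
  H_3: rank ker ∂_3 − rank ∂_4 = (5 − 4) − 0 = 1, and there is no ∂_4, so H_3 ≅ Z.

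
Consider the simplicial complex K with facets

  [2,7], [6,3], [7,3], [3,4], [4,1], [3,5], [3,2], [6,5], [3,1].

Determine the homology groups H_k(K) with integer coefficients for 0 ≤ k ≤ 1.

H_0 ≅ Z,  H_1 ≅ Z^3.

We work with the vertex ordering 1 < 2 < 3 < 4 < 5 < 6 < 7. The simplices of K, each written with vertices in increasing order, are:

  0-simplices (7): [1], [2], [3], [4], [5], [6], [7]
  1-simplices (9): [1,3], [1,4], [2,3], [2,7], [3,4], [3,5], [3,6], [3,7], [5,6]

so the chain groups are C_0 ≅ Z^7, C_1 ≅ Z^9.

The boundary map ∂_1: C_1 → C_0 maps an edge to its endpoints' difference, ∂[p,q] = q − p. For instance
  ∂[3,4] = [4] − [3].
The 7×9 boundary matrix has rank 6 and Smith normal form diag(1,1,1,1,1,1).

Now H_k = ker ∂_k / im ∂_{k+1}, so:

  H_0: rank C_0 − rank ∂_1 = 7 − 6 = 1, and the invariant factors of ∂_1 are all 1, so H_0 ≅ Z.
  H_1: rank ker ∂_1 − rank ∂_2 = (9 − 6) − 0 = 3, and there is no ∂_2, so H_1 ≅ Z^3.

(K is a triangulation of a wedge of 3 circles.)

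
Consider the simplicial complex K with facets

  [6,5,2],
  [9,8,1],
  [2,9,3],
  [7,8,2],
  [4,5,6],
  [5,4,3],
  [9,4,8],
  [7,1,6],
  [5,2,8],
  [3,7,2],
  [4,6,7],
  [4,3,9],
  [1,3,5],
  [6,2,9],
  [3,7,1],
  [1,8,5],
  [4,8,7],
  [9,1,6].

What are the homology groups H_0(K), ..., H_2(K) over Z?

H_0 ≅ Z,  H_1 ≅ Z^2,  H_2 ≅ Z.

We work with the vertex ordering 1 < 2 < 3 < 4 < 5 < 6 < 7 < 8 < 9. The simplices of K, each written with vertices in increasing order, are:

  0-simplices (9): [1], [2], [3], [4], [5], [6], [7], [8], [9]
  1-simplices (27): (27 of them)
  2-simplices (18): [1,3,5], [1,3,7], [1,5,8], [1,6,7], [1,6,9], [1,8,9], [2,3,7], [2,3,9], [2,5,6], [2,5,8], [2,6,9], [2,7,8], [3,4,5], [3,4,9], [4,5,6], [4,6,7], [4,7,8], [4,8,9]

Hence C_0 ≅ Z^9, C_1 ≅ Z^27, C_2 ≅ Z^18.

The boundary map ∂_1: C_1 → C_0 is given by ∂[p,q] = [q] − [p].
This gives a 9×27 integer matrix of rank 8; reducing to Smith normal form yields diagonal entries (1,1,1,1,1,1,1,1).

The boundary map ∂_2: C_2 → C_1 acts by ∂[p,q,r] = [q,r] − [p,r] + [p,q]. For instance
  ∂[1,5,8] = [5,8] − [1,8] + [1,5],
  ∂[4,6,7] = [6,7] − [4,7] + [4,6].
This gives a 27×18 integer matrix of rank 17; reducing to Smith normal form yields diagonal entries (1,1,1,1,1,1,1,1,1,1,1,1,1,1,1,1,1).

Now H_k = ker ∂_k / im ∂_{k+1}, so:

  H_0: rank C_0 − rank ∂_1 = 9 − 8 = 1, and the invariant factors of ∂_1 are all 1, so H_0 ≅ Z.
  H_1: rank ker ∂_1 − rank ∂_2 = (27 − 8) − 17 = 2, and the invariant factors of ∂_2 are all 1, so H_1 ≅ Z^2.
  H_2: rank ker ∂_2 − rank ∂_3 = (18 − 17) − 0 = 1, and there is no ∂_3, so H_2 ≅ Z.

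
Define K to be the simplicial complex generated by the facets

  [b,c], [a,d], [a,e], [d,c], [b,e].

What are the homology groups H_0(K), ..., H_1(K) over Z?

Fix the vertex order a < b < c < d < e and write every simplex with vertices in increasing order. Then dim K = 1 and the simplices of K are:

  0-simplices (5): a, b, c, d, e
  1-simplices (5): ad, ae, bc, be, cd

giving chain groups C_0 ≅ Z^5, C_1 ≅ Z^5.

∂_1: C_1 → C_0 sends each edge [p,q] (with p < q) to q − p. For instance
  ∂ae = e − a.
The resulting 5×5 matrix has rank 4, and its Smith normal form has invariant factors (1,1,1,1).

Reading off H_k = ker ∂_k / im ∂_{k+1}:

  H_0: rank C_0 − rank ∂_1 = 5 − 4 = 1, and the invariant factors of ∂_1 are all 1, so H_0 = Z.
  H_1: rank ker ∂_1 − rank ∂_2 = (5 − 4) − 0 = 1, and there is no ∂_2, so H_1 = Z.

H_0 ≅ Z,  H_1 ≅ Z.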